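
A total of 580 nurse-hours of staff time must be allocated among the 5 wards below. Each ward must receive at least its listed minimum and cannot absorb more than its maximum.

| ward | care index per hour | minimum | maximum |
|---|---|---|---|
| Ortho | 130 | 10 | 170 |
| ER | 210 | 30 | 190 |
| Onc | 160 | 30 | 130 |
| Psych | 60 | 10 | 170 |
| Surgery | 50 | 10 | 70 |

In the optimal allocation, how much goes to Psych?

Meeting every minimum uses 10+30+30+10+10 = 90 nurse-hours, leaving 490.
Rank by care index per hour: ER 210 > Onc 160 > Ortho 130 > Psych 60 > Surgery 50.
Give ER 160 more to hit its cap of 190 ; 330 left.
Give Onc 100 more to hit its cap of 130 ; 230 left.
Ortho: +160 to 170 (cap) ; 70 left.
Psych: +70 (room for 160) → 80. Pool exhausted.

80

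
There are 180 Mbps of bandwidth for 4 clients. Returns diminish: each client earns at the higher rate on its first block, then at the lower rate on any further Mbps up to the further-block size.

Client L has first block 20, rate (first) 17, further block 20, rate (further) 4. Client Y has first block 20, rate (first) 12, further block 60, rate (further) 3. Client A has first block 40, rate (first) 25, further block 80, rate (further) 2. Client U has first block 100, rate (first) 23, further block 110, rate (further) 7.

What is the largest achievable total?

Rank every tier by rate: Client A/T1 25 > Client U/T1 23 > Client L/T1 17 > Client Y/T1 12 > Client U/T2 7 > Client L/T2 4 > Client Y/T2 3 > Client A/T2 2.
Client A/T1 (25): +40 → 140 left.
Client U T1 at 23: fill all 100 → 40 left.
Client L/T1 (17): +20 → 20 left.
Fill Client Y T1 block (20 at 12) → 0 left.
Total = 25×40 + 23×100 + 17×20 + 12×20 = 3880.

3880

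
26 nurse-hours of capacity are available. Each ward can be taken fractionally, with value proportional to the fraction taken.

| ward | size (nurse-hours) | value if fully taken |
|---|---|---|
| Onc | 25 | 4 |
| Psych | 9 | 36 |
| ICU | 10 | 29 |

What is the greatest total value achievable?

Sort by value density: Psych 36/9≈4, ICU 29/10≈2.9, Onc 4/25≈0.16.
Take all of Psych (9 nurse-hours, value 36) → 17 nurse-hours left.
All 10 nurse-hours of ICU fit (value 29) → 7 remain.
7 nurse-hours left: a 7/25 share of Onc gives 4×7/25 = 1.12.
Total value = 66.12.

66.12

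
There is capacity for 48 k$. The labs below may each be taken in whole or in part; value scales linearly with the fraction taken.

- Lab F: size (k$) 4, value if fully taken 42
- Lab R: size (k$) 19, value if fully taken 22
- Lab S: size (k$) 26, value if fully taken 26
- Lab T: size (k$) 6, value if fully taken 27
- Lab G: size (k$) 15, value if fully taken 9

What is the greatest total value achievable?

Best value per unit of size first: Lab F 42/4≈10.5, Lab T 27/6≈4.5, Lab R 22/19≈1.16, Lab S 26/26≈1, Lab G 9/15≈0.6.
Lab F: take in full, 4 k$ for value 42 ; 44 left.
All 6 k$ of Lab T fit (value 27) ; 38 remain.
Take all of Lab R (19 k$, value 22) ; 19 k$ left.
Only 19 k$ remain; take 19/26 of Lab S for value 26×19/26 = 19.
Total value = 110.

110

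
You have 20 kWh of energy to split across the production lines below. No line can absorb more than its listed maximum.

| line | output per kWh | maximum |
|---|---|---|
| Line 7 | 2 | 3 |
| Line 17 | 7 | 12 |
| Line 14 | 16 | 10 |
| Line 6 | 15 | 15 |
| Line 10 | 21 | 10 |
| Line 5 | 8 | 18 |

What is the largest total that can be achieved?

Highest output per kWh first: Line 10 21 > Line 14 16 > Line 6 15 > Line 5 8 > Line 17 7 > Line 7 2.
Line 10 takes 10 to reach its cap of 10 ; 10 left.
Line 14: +10 to 10 (cap) ; 0 left.
Total = 16×10 + 21×10 = 370.

370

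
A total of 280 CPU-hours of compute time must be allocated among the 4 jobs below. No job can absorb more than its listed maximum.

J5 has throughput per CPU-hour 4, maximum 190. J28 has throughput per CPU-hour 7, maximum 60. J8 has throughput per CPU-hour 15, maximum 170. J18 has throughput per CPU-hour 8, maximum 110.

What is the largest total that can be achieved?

Highest throughput per CPU-hour first: J8 15 > J18 8 > J28 7 > J5 4.
J8 takes 170 to reach its cap of 170 → 110 left.
J18: +110 to 110 (cap) → 0 left.
Total = 15×170 + 8×110 = 3430.

3430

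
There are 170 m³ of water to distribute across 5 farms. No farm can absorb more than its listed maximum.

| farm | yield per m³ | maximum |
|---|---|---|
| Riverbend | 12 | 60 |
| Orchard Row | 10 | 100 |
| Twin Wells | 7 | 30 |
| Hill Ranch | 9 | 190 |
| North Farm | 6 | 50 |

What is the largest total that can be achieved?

1810

Highest yield per m³ first: Riverbend 12 > Orchard Row 10 > Hill Ranch 9 > Twin Wells 7 > North Farm 6.
Riverbend: +60 to 60 (cap) — 110 left.
Orchard Row takes 100 to reach its cap of 100 — 10 left.
Hill Ranch has room for 190 but only 10 remain, so it gets 10.
Total = 12×60 + 10×100 + 9×10 = 1810.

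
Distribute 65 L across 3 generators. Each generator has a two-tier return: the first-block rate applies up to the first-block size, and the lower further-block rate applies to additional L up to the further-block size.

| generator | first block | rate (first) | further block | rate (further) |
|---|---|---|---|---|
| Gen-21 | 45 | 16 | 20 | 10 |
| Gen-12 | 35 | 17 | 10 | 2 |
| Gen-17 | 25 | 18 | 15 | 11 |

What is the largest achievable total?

1125

Rank every tier by rate: Gen-17/T1 18 > Gen-12/T1 17 > Gen-21/T1 16 > Gen-17/T2 11 > Gen-21/T2 10 > Gen-12/T2 2.
Gen-17/T1 (18): +25 → 40 left.
Gen-12 T1 at 17: fill all 35 → 5 left.
5 remain; put them into Gen-21 T1 at 16.
Total = 18×25 + 17×35 + 16×5 = 1125.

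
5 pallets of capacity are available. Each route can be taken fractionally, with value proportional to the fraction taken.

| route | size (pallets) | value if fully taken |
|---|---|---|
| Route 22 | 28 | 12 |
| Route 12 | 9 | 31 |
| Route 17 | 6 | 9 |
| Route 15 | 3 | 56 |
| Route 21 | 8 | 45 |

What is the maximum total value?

67.25

Rank by value-to-size ratio: Route 15 56/3≈18.7, Route 21 45/8≈5.62, Route 12 31/9≈3.44, Route 17 9/6≈1.5, Route 22 12/28≈0.429.
Take all of Route 15 (3 pallets, value 56) — 2 pallets left.
Only 2 pallets remain; take 2/8 of Route 21 for value 45×2/8 = 11.25.
Total value = 67.25.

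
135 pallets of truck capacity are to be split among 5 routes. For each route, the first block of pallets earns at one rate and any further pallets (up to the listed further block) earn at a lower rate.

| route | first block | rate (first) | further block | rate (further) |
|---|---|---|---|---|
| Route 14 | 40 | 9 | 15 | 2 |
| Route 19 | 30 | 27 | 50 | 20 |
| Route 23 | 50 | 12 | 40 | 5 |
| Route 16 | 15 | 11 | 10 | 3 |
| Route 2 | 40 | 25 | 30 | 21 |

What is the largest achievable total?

Treat each block as its own option and order by rate: Route 19/T1 27 > Route 2/T1 25 > Route 2/T2 21 > Route 19/T2 20 > Route 23/T1 12 > Route 16/T1 11 > Route 14/T1 9 > Route 23/T2 5 > Route 16/T2 3 > Route 14/T2 2.
Fill Route 19 T1 block (30 at 27) → 105 left.
Route 2 T1 at 25: fill all 40 → 65 left.
Fill Route 2 T2 block (30 at 21) → 35 left.
Route 19 T2 at 20: only 35 left, fill 35.
Total = 27×30 + 25×40 + 21×30 + 20×35 = 3140.

3140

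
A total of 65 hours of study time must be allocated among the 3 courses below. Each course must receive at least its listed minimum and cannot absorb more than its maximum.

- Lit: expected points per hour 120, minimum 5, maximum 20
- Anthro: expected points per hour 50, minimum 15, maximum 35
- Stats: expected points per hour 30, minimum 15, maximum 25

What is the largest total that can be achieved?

Meeting every minimum uses 5+15+15 = 35 hours, leaving 30.
Rank by expected points per hour: Lit 120 > Anthro 50 > Stats 30.
Lit: +15 to 20 (cap) → 15 left.
Only 15 left; Anthro takes them to reach 30.
Total = 120×20 + 50×30 + 30×15 = 4350.

4350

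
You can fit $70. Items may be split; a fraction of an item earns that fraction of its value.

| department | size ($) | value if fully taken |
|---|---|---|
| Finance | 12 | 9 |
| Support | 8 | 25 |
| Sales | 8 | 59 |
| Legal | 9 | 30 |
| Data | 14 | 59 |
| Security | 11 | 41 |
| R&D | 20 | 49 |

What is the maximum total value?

Sort by value density: Sales 59/8≈7.38, Data 59/14≈4.21, Security 41/11≈3.73, Legal 30/9≈3.33, Support 25/8≈3.12, R&D 49/20≈2.45, Finance 9/12≈0.75.
Sales: take in full, 8 $ for value 59 ; 62 left.
All 14 $ of Data fit (value 59) ; 48 remain.
Security: take in full, 11 $ for value 41 ; 37 left.
All 9 $ of Legal fit (value 30) ; 28 remain.
All 8 $ of Support fit (value 25) ; 20 remain.
Take all of R&D (20 $, value 49) ; 0 $ left.
Total value = 263.

263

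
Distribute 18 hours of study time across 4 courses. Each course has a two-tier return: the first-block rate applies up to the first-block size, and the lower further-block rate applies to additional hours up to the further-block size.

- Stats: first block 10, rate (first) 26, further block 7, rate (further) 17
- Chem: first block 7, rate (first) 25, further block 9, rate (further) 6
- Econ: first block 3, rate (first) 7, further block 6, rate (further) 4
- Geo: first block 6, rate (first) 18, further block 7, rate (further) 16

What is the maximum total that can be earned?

453

Order all 8 blocks by rate: Stats/tier1 26 > Chem/tier1 25 > Geo/tier1 18 > Stats/tier2 17 > Geo/tier2 16 > Econ/tier1 7 > Chem/tier2 6 > Econ/tier2 4.
Stats tier1 at 26: fill all 10 ; 8 left.
Fill Chem tier1 block (7 at 25) ; 1 left.
Geo tier1 at 18: only 1 left, fill 1.
Total = 26×10 + 25×7 + 18×1 = 453.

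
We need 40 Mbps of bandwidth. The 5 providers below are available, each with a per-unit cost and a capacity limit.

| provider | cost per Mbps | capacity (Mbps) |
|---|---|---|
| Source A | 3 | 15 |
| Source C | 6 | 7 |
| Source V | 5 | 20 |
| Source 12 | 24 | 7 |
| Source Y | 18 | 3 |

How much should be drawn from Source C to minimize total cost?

Fill from the cheapest provider first.
Source A at 3: take all 15 Mbps ; 25 still needed.
Source V at 5: take all 20 Mbps ; 5 still needed.
Take 5 from Source C at 6 to finish.
Source Y, Source 12: unused.

5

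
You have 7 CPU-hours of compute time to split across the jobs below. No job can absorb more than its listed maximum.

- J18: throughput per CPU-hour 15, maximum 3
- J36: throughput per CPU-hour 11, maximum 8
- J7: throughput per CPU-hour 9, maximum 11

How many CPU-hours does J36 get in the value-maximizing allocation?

4

Rank by throughput per CPU-hour: J18 15 > J36 11 > J7 9.
J18 takes 3 to reach its cap of 3 ; 4 left.
Only 4 left; J36 takes them to reach 4.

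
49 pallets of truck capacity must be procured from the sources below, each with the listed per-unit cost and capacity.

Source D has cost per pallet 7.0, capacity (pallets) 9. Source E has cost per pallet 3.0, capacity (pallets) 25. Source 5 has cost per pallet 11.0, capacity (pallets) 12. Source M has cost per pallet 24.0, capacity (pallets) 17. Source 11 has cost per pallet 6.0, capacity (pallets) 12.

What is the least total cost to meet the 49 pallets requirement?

Use sources in increasing cost order.
Source E (3.0): use full 25 — 24 pallets to go.
Take 12 from Source 11 at 6.0 — need 12 more.
Take 9 from Source D at 7.0 — need 3 more.
Source 5 at 11.0: take 3 of its 12 — requirement met.
Source M: unused.
Cost = 25×3.0 + 12×6.0 + 9×7.0 + 3×11.0 = 243.

243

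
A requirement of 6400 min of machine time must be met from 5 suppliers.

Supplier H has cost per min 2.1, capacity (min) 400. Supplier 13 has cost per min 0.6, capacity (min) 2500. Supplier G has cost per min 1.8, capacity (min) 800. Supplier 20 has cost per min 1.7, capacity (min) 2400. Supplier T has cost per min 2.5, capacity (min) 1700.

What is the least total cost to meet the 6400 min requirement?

8610

Cheapest first:
Take 2500 from Supplier 13 at 0.6 → need 3900 more.
Supplier 20 (1.7): use full 2400 → 1500 min to go.
Supplier G at 1.8: take all 800 min → 700 still needed.
Supplier H at 2.1: take all 400 min → 300 still needed.
Supplier T at 2.5: take 300 of its 1700 → requirement met.
Cost = 2500×0.6 + 2400×1.7 + 800×1.8 + 400×2.1 + 300×2.5 = 8610.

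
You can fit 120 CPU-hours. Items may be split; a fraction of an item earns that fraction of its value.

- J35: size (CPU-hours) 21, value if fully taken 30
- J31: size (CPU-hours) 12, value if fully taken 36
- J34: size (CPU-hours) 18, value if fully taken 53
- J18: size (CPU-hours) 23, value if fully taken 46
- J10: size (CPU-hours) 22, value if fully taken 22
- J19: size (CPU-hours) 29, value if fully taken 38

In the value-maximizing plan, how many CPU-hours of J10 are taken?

Best value per unit of size first: J31 36/12≈3, J34 53/18≈2.94, J18 46/23≈2, J35 30/21≈1.43, J19 38/29≈1.31, J10 22/22≈1.
J31: take in full, 12 CPU-hours for value 36 → 108 left.
All 18 CPU-hours of J34 fit (value 53) → 90 remain.
All 23 CPU-hours of J18 fit (value 46) → 67 remain.
Take all of J35 (21 CPU-hours, value 30) → 46 CPU-hours left.
J19: take in full, 29 CPU-hours for value 38 → 17 left.
17 CPU-hours left: a 17/22 share of J10 gives 22×17/22 = 17.

17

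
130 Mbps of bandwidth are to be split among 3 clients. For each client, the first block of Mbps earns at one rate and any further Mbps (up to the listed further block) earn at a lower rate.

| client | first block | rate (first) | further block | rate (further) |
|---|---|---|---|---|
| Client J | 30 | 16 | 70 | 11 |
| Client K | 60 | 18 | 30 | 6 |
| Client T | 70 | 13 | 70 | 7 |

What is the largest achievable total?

2080

Treat each block as its own option and order by rate: Client K/T1 18 > Client J/T1 16 > Client T/T1 13 > Client J/T2 11 > Client T/T2 7 > Client K/T2 6.
Client K T1 at 18: fill all 60 ; 70 left.
Client J/T1 (16): +30 ; 40 left.
40 remain; put them into Client T T1 at 13.
Total = 18×60 + 16×30 + 13×40 = 2080.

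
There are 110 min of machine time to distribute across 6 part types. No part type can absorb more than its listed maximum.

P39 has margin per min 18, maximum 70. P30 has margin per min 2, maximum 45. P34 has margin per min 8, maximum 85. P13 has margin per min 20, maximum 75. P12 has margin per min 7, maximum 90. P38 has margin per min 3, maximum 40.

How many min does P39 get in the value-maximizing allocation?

Highest margin per min first: P13 20 > P39 18 > P34 8 > P12 7 > P38 3 > P30 2.
Give P13 75 to hit its cap of 75 — 35 left.
P39: +35 (room for 70) → 35. Pool exhausted.

35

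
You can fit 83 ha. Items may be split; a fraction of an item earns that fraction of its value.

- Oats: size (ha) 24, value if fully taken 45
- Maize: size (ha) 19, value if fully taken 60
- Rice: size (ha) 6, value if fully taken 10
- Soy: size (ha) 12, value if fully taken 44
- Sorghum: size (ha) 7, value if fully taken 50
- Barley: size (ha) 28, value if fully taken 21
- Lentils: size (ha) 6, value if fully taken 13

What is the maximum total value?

Best value per unit of size first: Sorghum 50/7≈7.14, Soy 44/12≈3.67, Maize 60/19≈3.16, Lentils 13/6≈2.17, Oats 45/24≈1.88, Rice 10/6≈1.67, Barley 21/28≈0.75.
All 7 ha of Sorghum fit (value 50) — 76 remain.
Soy: take in full, 12 ha for value 44 — 64 left.
Maize: take in full, 19 ha for value 60 — 45 left.
Take all of Lentils (6 ha, value 13) — 39 ha left.
Take all of Oats (24 ha, value 45) — 15 ha left.
All 6 ha of Rice fit (value 10) — 9 remain.
Only 9 ha remain; take 9/28 of Barley for value 21×9/28 = 6.75.
Total value = 228.75.

228.75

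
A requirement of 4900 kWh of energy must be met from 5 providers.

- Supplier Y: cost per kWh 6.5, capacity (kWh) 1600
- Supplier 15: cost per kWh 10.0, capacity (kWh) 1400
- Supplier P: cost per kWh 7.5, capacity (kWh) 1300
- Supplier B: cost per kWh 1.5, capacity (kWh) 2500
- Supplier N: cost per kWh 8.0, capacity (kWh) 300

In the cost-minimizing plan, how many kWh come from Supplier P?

Use providers in increasing cost order.
Supplier B (1.5): use full 2500 → 2400 kWh to go.
Supplier Y at 6.5: take all 1600 kWh → 800 still needed.
Supplier P (7.5): take the remaining 800 → done.
Supplier N, Supplier 15: unused.

800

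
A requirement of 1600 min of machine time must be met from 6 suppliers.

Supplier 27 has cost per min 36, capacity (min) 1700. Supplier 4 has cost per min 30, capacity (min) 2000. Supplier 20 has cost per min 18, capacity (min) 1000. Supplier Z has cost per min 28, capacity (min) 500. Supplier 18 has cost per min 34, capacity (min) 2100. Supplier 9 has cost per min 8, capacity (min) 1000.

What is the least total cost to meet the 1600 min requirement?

18800

Cheapest first:
Supplier 9 (8): use full 1000 ; 600 min to go.
Supplier 20 (18): take the remaining 600 ; done.
Supplier Z, Supplier 4, Supplier 18, Supplier 27: unused.
Cost = 1000×8 + 600×18 = 18800.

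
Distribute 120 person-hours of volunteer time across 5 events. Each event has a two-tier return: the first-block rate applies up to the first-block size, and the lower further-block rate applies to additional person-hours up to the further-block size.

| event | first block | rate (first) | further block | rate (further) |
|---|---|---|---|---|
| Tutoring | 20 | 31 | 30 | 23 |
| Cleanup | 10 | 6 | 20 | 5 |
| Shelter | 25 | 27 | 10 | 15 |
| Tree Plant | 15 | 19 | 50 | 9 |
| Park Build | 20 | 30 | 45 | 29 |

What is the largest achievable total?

3430

Rank every tier by rate: Tutoring/first 31 > Park Build/first 30 > Park Build/second 29 > Shelter/first 27 > Tutoring/second 23 > Tree Plant/first 19 > Shelter/second 15 > Tree Plant/second 9 > Cleanup/first 6 > Cleanup/second 5.
Tutoring first at 31: fill all 20 — 100 left.
Fill Park Build first block (20 at 30) — 80 left.
Fill Park Build second block (45 at 29) — 35 left.
Shelter first at 27: fill all 25 — 10 left.
10 remain; put them into Tutoring second at 23.
Total = 31×20 + 30×20 + 29×45 + 27×25 + 23×10 = 3430.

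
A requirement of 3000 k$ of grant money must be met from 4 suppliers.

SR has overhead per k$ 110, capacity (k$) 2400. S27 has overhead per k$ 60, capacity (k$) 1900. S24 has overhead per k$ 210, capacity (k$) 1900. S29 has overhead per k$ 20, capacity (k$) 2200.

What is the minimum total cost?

92000

Use suppliers in increasing cost order.
S29 at 20: take all 2200 k$ — 800 still needed.
Take 800 from S27 at 60 to finish.
SR, S24: unused.
Cost = 2200×20 + 800×60 = 92000.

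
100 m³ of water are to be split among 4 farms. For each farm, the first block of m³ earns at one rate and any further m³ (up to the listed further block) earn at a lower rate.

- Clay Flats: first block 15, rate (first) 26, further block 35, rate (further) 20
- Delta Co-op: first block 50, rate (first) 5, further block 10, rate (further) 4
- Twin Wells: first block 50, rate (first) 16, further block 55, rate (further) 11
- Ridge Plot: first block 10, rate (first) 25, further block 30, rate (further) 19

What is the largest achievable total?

Order all 8 blocks by rate: Clay Flats/T1 26 > Ridge Plot/T1 25 > Clay Flats/T2 20 > Ridge Plot/T2 19 > Twin Wells/T1 16 > Twin Wells/T2 11 > Delta Co-op/T1 5 > Delta Co-op/T2 4.
Clay Flats T1 at 26: fill all 15 — 85 left.
Ridge Plot/T1 (25): +10 — 75 left.
Clay Flats/T2 (20): +35 — 40 left.
Ridge Plot/T2 (19): +30 — 10 left.
10 remain; put them into Twin Wells T1 at 16.
Total = 26×15 + 25×10 + 20×35 + 19×30 + 16×10 = 2070.

2070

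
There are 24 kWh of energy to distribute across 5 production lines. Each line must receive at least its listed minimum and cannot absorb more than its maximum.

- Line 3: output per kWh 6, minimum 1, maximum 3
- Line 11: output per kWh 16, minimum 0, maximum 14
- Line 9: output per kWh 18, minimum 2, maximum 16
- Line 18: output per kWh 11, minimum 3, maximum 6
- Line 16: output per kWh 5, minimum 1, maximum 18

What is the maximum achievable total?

Meeting every minimum uses 1+0+2+3+1 = 7 kWh, leaving 17.
Order the production lines by output per kWh: Line 9 18 > Line 11 16 > Line 18 11 > Line 3 6 > Line 16 5.
Line 9: +14 to 16 (cap) — 3 left.
Line 11 has room for 14 more but only 3 remain, so it gets 3.
Total = 6×1 + 16×3 + 18×16 + 11×3 + 5×1 = 380.

380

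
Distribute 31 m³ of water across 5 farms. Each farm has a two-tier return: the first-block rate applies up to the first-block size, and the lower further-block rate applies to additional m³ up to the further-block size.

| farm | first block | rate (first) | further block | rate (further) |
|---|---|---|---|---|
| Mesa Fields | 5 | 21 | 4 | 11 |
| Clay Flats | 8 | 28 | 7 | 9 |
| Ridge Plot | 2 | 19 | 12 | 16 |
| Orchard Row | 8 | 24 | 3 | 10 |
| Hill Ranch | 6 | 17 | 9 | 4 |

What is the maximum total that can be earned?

693

Order all 10 blocks by rate: Clay Flats/first 28 > Orchard Row/first 24 > Mesa Fields/first 21 > Ridge Plot/first 19 > Hill Ranch/first 17 > Ridge Plot/second 16 > Mesa Fields/second 11 > Orchard Row/second 10 > Clay Flats/second 9 > Hill Ranch/second 4.
Clay Flats first at 28: fill all 8 — 23 left.
Fill Orchard Row first block (8 at 24) — 15 left.
Mesa Fields/first (21): +5 — 10 left.
Ridge Plot first at 19: fill all 2 — 8 left.
Fill Hill Ranch first block (6 at 17) — 2 left.
2 remain; put them into Ridge Plot second at 16.
Total = 28×8 + 24×8 + 21×5 + 19×2 + 17×6 + 16×2 = 693.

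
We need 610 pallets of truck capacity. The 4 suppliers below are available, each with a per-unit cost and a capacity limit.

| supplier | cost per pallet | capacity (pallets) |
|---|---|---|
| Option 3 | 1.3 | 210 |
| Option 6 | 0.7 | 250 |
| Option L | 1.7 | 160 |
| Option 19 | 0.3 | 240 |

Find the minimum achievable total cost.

403

Use suppliers in increasing cost order.
Take 240 from Option 19 at 0.3 ; need 370 more.
Take 250 from Option 6 at 0.7 ; need 120 more.
Take 120 from Option 3 at 1.3 to finish.
Option L: unused.
Cost = 240×0.3 + 250×0.7 + 120×1.3 = 403.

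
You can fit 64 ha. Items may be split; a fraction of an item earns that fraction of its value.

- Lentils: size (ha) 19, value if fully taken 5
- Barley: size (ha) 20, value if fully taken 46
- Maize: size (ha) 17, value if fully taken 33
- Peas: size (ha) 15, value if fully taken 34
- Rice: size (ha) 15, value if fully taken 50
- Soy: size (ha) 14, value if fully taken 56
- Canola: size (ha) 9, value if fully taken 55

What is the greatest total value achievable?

Best value per unit of size first: Canola 55/9≈6.11, Soy 56/14≈4, Rice 50/15≈3.33, Barley 46/20≈2.3, Peas 34/15≈2.27, Maize 33/17≈1.94, Lentils 5/19≈0.263.
Take all of Canola (9 ha, value 55) → 55 ha left.
All 14 ha of Soy fit (value 56) → 41 remain.
Take all of Rice (15 ha, value 50) → 26 ha left.
All 20 ha of Barley fit (value 46) → 6 remain.
Only 6 ha remain; take 6/15 of Peas for value 34×6/15 = 13.6.
Total value = 220.6.

220.6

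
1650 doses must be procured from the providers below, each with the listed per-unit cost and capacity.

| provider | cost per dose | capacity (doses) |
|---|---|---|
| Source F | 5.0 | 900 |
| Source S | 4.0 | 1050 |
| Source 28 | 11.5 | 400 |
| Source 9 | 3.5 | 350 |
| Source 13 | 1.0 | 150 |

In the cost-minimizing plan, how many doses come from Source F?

Cheapest first:
Source 13 (1.0): use full 150 — 1500 doses to go.
Take 350 from Source 9 at 3.5 — need 1150 more.
Take 1050 from Source S at 4.0 — need 100 more.
Take 100 from Source F at 5.0 to finish.
Source 28: unused.

100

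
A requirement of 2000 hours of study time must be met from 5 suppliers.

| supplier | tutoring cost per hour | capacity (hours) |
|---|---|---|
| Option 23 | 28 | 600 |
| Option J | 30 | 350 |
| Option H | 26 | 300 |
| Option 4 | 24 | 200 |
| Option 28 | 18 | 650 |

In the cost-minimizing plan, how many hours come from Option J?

250

Fill from the cheapest supplier first.
Option 28 at 18: take all 650 hours — 1350 still needed.
Option 4 (24): use full 200 — 1150 hours to go.
Option H at 26: take all 300 hours — 850 still needed.
Take 600 from Option 23 at 28 — need 250 more.
Option J (30): take the remaining 250 — done.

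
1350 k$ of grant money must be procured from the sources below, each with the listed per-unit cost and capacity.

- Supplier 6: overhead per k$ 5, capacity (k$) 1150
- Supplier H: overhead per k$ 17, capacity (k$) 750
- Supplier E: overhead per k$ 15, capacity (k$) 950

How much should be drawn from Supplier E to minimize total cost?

Fill from the cheapest source first.
Take 1150 from Supplier 6 at 5 ; need 200 more.
Supplier E at 15: take 200 of its 950 ; requirement met.
Supplier H: unused.

200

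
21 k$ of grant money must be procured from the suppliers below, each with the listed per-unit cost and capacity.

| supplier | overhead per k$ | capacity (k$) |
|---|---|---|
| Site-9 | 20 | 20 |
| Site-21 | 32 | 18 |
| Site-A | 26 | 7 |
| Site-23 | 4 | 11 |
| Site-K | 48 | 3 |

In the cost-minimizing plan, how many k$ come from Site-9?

Use suppliers in increasing cost order.
Site-23 at 4: take all 11 k$ — 10 still needed.
Site-9 (20): take the remaining 10 — done.
Site-A, Site-21, Site-K: unused.

10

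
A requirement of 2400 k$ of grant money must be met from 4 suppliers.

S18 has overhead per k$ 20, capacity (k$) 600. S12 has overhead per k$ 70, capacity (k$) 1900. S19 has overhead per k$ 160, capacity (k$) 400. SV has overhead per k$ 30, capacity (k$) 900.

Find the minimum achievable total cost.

102000

Cheapest first:
Take 600 from S18 at 20 → need 1800 more.
SV at 30: take all 900 k$ → 900 still needed.
S12 at 70: take 900 of its 1900 → requirement met.
S19: unused.
Cost = 600×20 + 900×30 + 900×70 = 102000.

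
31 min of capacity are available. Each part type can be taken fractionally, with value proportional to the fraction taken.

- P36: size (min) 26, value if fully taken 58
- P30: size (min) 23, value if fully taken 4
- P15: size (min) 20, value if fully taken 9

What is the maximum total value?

60.25

Rank by value-to-size ratio: P36 58/26≈2.23, P15 9/20≈0.45, P30 4/23≈0.174.
All 26 min of P36 fit (value 58) → 5 remain.
5 min left: a 5/20 share of P15 gives 9×5/20 = 2.25.
Total value = 60.25.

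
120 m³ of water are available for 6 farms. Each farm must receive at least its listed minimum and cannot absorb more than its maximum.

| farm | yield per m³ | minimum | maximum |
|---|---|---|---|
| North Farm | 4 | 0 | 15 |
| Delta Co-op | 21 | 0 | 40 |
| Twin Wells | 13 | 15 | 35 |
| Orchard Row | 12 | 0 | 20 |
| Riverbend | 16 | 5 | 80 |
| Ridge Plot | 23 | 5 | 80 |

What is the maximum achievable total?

Meeting every minimum uses 0+0+15+0+5+5 = 25 m³, leaving 95.
Order the farms by yield per m³: Ridge Plot 23 > Delta Co-op 21 > Riverbend 16 > Twin Wells 13 > Orchard Row 12 > North Farm 4.
Ridge Plot: +75 to 80 (cap) — 20 left.
Delta Co-op: +20 (room for 40) → 20. Pool exhausted.
Total = 21×20 + 13×15 + 16×5 + 23×80 = 2535.

2535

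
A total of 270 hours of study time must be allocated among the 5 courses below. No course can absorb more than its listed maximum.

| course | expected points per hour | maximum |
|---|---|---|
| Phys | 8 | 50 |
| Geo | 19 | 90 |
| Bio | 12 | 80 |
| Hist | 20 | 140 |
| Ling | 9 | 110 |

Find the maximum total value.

4990

Highest expected points per hour first: Hist 20 > Geo 19 > Bio 12 > Ling 9 > Phys 8.
Give Hist 140 to hit its cap of 140 — 130 left.
Geo takes 90 to reach its cap of 90 — 40 left.
Bio: +40 (room for 80) → 40. Pool exhausted.
Total = 19×90 + 12×40 + 20×140 = 4990.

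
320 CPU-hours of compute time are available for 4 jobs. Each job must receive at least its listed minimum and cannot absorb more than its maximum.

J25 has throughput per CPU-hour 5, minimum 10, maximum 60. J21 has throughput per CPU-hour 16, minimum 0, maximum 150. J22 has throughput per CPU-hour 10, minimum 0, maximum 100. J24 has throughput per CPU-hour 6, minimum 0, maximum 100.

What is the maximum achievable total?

3810

Meeting every minimum uses 10+0+0+0 = 10 CPU-hours, leaving 310.
Highest throughput per CPU-hour first: J21 16 > J22 10 > J24 6 > J25 5.
Give J21 150 more to hit its cap of 150 — 160 left.
J22: +100 to 100 (cap) — 60 left.
J24 has room for 100 more but only 60 remain, so it gets 60.
Total = 5×10 + 16×150 + 10×100 + 6×60 = 3810.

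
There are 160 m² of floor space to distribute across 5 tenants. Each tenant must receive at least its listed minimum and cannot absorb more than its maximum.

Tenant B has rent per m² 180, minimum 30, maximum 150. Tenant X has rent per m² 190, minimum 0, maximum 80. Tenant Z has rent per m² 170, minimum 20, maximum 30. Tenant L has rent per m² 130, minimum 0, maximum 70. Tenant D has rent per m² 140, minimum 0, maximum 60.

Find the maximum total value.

29400

Meeting every minimum uses 30+0+20+0+0 = 50 m², leaving 110.
Highest rent per m² first: Tenant X 190 > Tenant B 180 > Tenant Z 170 > Tenant D 140 > Tenant L 130.
Tenant X: +80 to 80 (cap) → 30 left.
Tenant B has room for 120 more but only 30 remain, so it gets 60.
Total = 180×60 + 190×80 + 170×20 = 29400.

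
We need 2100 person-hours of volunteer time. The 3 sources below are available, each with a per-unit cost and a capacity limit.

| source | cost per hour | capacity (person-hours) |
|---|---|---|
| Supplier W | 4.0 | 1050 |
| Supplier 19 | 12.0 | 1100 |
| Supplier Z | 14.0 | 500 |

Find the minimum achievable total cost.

16800

Use sources in increasing cost order.
Supplier W (4.0): use full 1050 ; 1050 person-hours to go.
Supplier 19 at 12.0: take 1050 of its 1100 ; requirement met.
Supplier Z: unused.
Cost = 1050×4.0 + 1050×12.0 = 16800.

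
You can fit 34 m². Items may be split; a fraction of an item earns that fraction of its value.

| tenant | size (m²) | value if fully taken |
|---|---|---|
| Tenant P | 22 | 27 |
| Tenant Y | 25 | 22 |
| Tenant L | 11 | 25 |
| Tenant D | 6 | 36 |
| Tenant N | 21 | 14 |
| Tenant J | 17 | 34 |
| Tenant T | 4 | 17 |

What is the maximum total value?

104

Sort by value density: Tenant D 36/6≈6, Tenant T 17/4≈4.25, Tenant L 25/11≈2.27, Tenant J 34/17≈2, Tenant P 27/22≈1.23, Tenant Y 22/25≈0.88, Tenant N 14/21≈0.667.
Take all of Tenant D (6 m², value 36) — 28 m² left.
Take all of Tenant T (4 m², value 17) — 24 m² left.
Take all of Tenant L (11 m², value 25) — 13 m² left.
13 m² left: a 13/17 share of Tenant J gives 34×13/17 = 26.
Total value = 104.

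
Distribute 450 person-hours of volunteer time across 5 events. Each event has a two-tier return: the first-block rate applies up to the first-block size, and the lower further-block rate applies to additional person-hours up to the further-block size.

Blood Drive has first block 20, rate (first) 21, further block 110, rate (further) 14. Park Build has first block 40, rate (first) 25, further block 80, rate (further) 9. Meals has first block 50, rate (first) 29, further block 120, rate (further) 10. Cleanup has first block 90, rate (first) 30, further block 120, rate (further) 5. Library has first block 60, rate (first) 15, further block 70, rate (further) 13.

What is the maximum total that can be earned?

Rank every tier by rate: Cleanup/tier1 30 > Meals/tier1 29 > Park Build/tier1 25 > Blood Drive/tier1 21 > Library/tier1 15 > Blood Drive/tier2 14 > Library/tier2 13 > Meals/tier2 10 > Park Build/tier2 9 > Cleanup/tier2 5.
Fill Cleanup tier1 block (90 at 30) — 360 left.
Meals tier1 at 29: fill all 50 — 310 left.
Fill Park Build tier1 block (40 at 25) — 270 left.
Blood Drive tier1 at 21: fill all 20 — 250 left.
Library/tier1 (15): +60 — 190 left.
Blood Drive tier2 at 14: fill all 110 — 80 left.
Library/tier2 (13): +70 — 10 left.
10 remain; put them into Meals tier2 at 10.
Total = 30×90 + 29×50 + 25×40 + 21×20 + 15×60 + 14×110 + 13×70 + 10×10 = 9020.

9020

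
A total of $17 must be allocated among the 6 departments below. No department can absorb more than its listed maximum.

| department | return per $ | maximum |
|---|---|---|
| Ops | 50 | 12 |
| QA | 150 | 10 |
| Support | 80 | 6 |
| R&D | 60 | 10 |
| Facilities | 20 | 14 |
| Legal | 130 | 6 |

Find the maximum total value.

2360

Order the departments by return per $: QA 150 > Legal 130 > Support 80 > R&D 60 > Ops 50 > Facilities 20.
QA takes 10 to reach its cap of 10 → 7 left.
Legal: +6 to 6 (cap) → 1 left.
Support has room for 6 but only 1 remain, so it gets 1.
Total = 150×10 + 80×1 + 130×6 = 2360.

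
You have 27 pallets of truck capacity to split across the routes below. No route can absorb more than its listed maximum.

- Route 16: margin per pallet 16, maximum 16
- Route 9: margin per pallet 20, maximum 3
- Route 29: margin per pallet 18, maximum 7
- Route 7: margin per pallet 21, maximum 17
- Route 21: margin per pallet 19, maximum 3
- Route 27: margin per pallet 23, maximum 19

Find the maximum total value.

605

Highest margin per pallet first: Route 27 23 > Route 7 21 > Route 9 20 > Route 21 19 > Route 29 18 > Route 16 16.
Give Route 27 19 to hit its cap of 19 → 8 left.
Only 8 left; Route 7 takes them to reach 8.
Total = 21×8 + 23×19 = 605.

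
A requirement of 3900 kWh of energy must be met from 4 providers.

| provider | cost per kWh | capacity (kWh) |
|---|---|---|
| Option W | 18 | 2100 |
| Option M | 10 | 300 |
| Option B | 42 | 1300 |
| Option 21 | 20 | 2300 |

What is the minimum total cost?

Cheapest first:
Take 300 from Option M at 10 ; need 3600 more.
Option W at 18: take all 2100 kWh ; 1500 still needed.
Option 21 at 20: take 1500 of its 2300 ; requirement met.
Option B: unused.
Cost = 300×10 + 2100×18 + 1500×20 = 70800.

70800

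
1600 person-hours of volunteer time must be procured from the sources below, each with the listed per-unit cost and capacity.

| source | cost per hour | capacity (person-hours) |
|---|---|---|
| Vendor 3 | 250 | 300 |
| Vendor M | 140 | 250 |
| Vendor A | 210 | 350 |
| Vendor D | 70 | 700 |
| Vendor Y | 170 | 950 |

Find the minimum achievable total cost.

Cheapest first:
Vendor D (70): use full 700 ; 900 person-hours to go.
Vendor M at 140: take all 250 person-hours ; 650 still needed.
Vendor Y at 170: take 650 of its 950 ; requirement met.
Vendor A, Vendor 3: unused.
Cost = 700×70 + 250×140 + 650×170 = 194500.

194500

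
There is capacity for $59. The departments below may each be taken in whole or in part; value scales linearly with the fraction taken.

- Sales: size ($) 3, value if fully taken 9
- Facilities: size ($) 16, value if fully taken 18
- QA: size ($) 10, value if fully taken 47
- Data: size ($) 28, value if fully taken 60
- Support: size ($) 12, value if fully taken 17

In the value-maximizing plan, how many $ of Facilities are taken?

6

Rank by value-to-size ratio: QA 47/10≈4.7, Sales 9/3≈3, Data 60/28≈2.14, Support 17/12≈1.42, Facilities 18/16≈1.12.
All 10 $ of QA fit (value 47) — 49 remain.
Sales: take in full, 3 $ for value 9 — 46 left.
All 28 $ of Data fit (value 60) — 18 remain.
All 12 $ of Support fit (value 17) — 6 remain.
Only 6 $ remain; take 6/16 of Facilities for value 18×6/16 = 6.75.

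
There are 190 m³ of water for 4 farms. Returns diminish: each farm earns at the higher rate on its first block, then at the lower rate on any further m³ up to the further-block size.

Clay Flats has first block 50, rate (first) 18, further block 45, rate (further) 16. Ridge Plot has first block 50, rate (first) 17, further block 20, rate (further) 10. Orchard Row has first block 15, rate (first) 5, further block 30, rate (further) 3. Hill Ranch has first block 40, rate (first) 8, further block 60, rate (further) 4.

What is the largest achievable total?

Order all 8 blocks by rate: Clay Flats/first 18 > Ridge Plot/first 17 > Clay Flats/second 16 > Ridge Plot/second 10 > Hill Ranch/first 8 > Orchard Row/first 5 > Hill Ranch/second 4 > Orchard Row/second 3.
Fill Clay Flats first block (50 at 18) — 140 left.
Ridge Plot/first (17): +50 — 90 left.
Clay Flats/second (16): +45 — 45 left.
Fill Ridge Plot second block (20 at 10) — 25 left.
25 remain; put them into Hill Ranch first at 8.
Total = 18×50 + 17×50 + 16×45 + 10×20 + 8×25 = 2870.

2870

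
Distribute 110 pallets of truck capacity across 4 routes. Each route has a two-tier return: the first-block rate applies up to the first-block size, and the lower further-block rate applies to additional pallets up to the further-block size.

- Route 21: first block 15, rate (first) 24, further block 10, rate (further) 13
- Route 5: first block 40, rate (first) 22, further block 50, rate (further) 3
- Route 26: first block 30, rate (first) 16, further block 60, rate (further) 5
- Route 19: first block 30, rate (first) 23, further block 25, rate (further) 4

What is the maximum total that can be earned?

Treat each block as its own option and order by rate: Route 21/tier1 24 > Route 19/tier1 23 > Route 5/tier1 22 > Route 26/tier1 16 > Route 21/tier2 13 > Route 26/tier2 5 > Route 19/tier2 4 > Route 5/tier2 3.
Route 21 tier1 at 24: fill all 15 ; 95 left.
Route 19/tier1 (23): +30 ; 65 left.
Route 5 tier1 at 22: fill all 40 ; 25 left.
Route 26/tier1: +25 of 30 at 16; pool empty.
Total = 24×15 + 23×30 + 22×40 + 16×25 = 2330.

2330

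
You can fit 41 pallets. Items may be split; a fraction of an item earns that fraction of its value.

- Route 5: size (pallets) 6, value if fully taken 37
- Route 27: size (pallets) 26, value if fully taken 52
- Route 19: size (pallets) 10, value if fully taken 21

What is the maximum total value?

108

Best value per unit of size first: Route 5 37/6≈6.17, Route 19 21/10≈2.1, Route 27 52/26≈2.
Route 5: take in full, 6 pallets for value 37 ; 35 left.
Route 19: take in full, 10 pallets for value 21 ; 25 left.
25 pallets left: a 25/26 share of Route 27 gives 52×25/26 = 50.
Total value = 108.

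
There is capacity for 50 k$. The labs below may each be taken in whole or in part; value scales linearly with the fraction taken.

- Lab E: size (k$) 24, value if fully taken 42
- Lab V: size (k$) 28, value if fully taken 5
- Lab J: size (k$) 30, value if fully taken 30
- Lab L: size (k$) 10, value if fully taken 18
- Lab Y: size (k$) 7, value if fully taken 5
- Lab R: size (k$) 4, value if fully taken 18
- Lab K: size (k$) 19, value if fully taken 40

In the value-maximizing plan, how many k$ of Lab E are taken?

Sort by value density: Lab R 18/4≈4.5, Lab K 40/19≈2.11, Lab L 18/10≈1.8, Lab E 42/24≈1.75, Lab J 30/30≈1, Lab Y 5/7≈0.714, Lab V 5/28≈0.179.
Take all of Lab R (4 k$, value 18) → 46 k$ left.
Take all of Lab K (19 k$, value 40) → 27 k$ left.
Lab L: take in full, 10 k$ for value 18 → 17 left.
Fill the last 17 k$ with part of Lab E: 17/24 of it earns 29.75.

17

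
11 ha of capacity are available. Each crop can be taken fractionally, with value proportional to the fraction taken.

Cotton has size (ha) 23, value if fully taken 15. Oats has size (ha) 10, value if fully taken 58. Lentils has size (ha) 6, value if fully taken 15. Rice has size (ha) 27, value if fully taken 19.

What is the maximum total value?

Rank by value-to-size ratio: Oats 58/10≈5.8, Lentils 15/6≈2.5, Rice 19/27≈0.704, Cotton 15/23≈0.652.
All 10 ha of Oats fit (value 58) ; 1 remain.
Only 1 ha remain; take 1/6 of Lentils for value 15×1/6 = 2.5.
Total value = 60.5.

60.5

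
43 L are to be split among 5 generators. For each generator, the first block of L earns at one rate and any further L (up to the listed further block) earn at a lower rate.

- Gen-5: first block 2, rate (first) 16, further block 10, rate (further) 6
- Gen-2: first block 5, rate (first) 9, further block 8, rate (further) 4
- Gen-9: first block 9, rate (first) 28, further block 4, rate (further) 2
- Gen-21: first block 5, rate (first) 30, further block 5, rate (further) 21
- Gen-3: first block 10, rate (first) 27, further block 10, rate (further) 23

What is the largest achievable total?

Rank every tier by rate: Gen-21/first 30 > Gen-9/first 28 > Gen-3/first 27 > Gen-3/second 23 > Gen-21/second 21 > Gen-5/first 16 > Gen-2/first 9 > Gen-5/second 6 > Gen-2/second 4 > Gen-9/second 2.
Gen-21/first (30): +5 — 38 left.
Gen-9/first (28): +9 — 29 left.
Gen-3/first (27): +10 — 19 left.
Fill Gen-3 second block (10 at 23) — 9 left.
Gen-21/second (21): +5 — 4 left.
Fill Gen-5 first block (2 at 16) — 2 left.
2 remain; put them into Gen-2 first at 9.
Total = 30×5 + 28×9 + 27×10 + 23×10 + 21×5 + 16×2 + 9×2 = 1057.

1057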